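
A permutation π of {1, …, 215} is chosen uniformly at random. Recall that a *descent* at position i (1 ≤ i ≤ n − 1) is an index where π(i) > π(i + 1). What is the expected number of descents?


Write X = Σ X_I over i = 1, …, 214, with X_I the indicator of one descent.
There are 214 indicators.
For each fixed i, the pair (π(i), π(i+1)) is a uniformly random ordered pair of distinct values from {1, …, 215}; by symmetry P[π(i) > π(i+1)] = 1/2.
By linearity: E[X] = 214 · (1/2) = (215 − 1) · (1/2) = 107 ≈ 107.000000.

E[X] = 107 = 107.000000.


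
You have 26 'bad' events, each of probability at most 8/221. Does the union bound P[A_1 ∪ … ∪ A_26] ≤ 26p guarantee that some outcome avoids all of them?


Union bound: P[∪_{i=1}^{26} A_i] ≤ Σ_i P[A_i] ≤ 26·p = 26·(8/221) = 16/17.
Numerically: 16/17 ≈ 0.941.
Is 16/17 < 1? YES.
Since P[∪ A_i] ≤ 16/17 < 1, the complement has P[∩ A_i^c] ≥ 1 − 16/17 = 1/17 > 0, so some outcome avoids every A_i.

26·p = 16/17 ≈ 0.941; existence CERTIFIED by the union bound.


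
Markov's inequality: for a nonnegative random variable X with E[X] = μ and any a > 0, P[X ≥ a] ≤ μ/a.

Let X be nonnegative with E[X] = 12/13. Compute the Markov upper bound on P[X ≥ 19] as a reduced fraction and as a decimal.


μ = E[X] = 12/13, a = 19.
Markov: P[X ≥ 19] ≤ μ/a = (12/13)/19 = 12/247.
Numerically: ≈ 0.04858.
(Since a = 19 > μ = 0.92308, the bound 12/247 is < 1 and informative.)

P[X ≥ 19] ≤ 12/247 ≈ 0.04858.


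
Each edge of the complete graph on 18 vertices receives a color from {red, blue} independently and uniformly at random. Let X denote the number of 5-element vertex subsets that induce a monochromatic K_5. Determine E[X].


Let X = Σ_S X_S over the C(18, 5) = 8568 subsets S of size 5, where X_S = 1 if the K_5 on S is monochromatic.
For a fixed S, the K_5 on S has C(5, 2) = 10 edges. P[all 10 edges red] = (1/2)^10, and likewise for blue, so P[monochromatic] = 2·(1/2)^10 = 2^{1 − 10} = 1/512.
By linearity of expectation: E[X] = C(18, 5) · 2^{1 − 10} = 8568 · 1/512 = 1071/64.
Numerically: E[X] ≈ 16.73438.

E[X] = C(18,5)·2^(1−C(5,2)) = 1071/64 ≈ 16.73438.


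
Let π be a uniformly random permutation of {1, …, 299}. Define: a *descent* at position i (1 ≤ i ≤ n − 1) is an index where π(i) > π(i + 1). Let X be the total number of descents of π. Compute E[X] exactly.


Write X = Σ X_I over i = 1, …, 298, with X_I the indicator of one descent.
There are 298 indicators.
For each fixed i, the pair (π(i), π(i+1)) is a uniformly random ordered pair of distinct values from {1, …, 299}; by symmetry P[π(i) > π(i+1)] = 1/2.
By linearity: E[X] = 298 · (1/2) = (299 − 1) · (1/2) = 149 ≈ 149.000000.

E[X] = 149 = 149.000000.


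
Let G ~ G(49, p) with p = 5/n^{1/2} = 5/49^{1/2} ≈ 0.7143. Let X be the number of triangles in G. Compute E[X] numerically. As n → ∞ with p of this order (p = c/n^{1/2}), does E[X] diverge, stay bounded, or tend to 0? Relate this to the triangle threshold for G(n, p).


Number of potential triangles: C(49, 3) = 18424.
Each occurs with probability p³ ≈ (0.7143)³ ≈ 3.644315e-01.
By linearity: E[X] = C(49, 3)·p³ ≈ 18424 · 3.644315e-01 ≈ 6714.2857.
Since α = 1/2 < 1, p = c/n^{1/2} ≫ 1/n is above the triangle threshold p ~ 1/n. Asymptotically E[X] ~ (c³/6)·n^{3(1−α)} = (5³/6)·n^{1.5} → ∞; triangles are abundant w.h.p.

E[X] ≈ 6714.2857; in regime p = Θ(1/n^{1/2}) E[X] diverges (above the triangle threshold p ~ 1/n).


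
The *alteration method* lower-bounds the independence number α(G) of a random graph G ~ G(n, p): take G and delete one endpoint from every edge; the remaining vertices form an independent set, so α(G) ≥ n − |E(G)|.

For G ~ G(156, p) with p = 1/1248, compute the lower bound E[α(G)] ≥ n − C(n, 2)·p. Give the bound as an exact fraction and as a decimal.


E[|E(G)|] = C(156, 2)·p = 12090 · (1/1248) = 155/16.
E[α(G)] ≥ n − E[|E(G)|] = 156 − 155/16 = 2341/16.
Numerically: ≈ 146.3125.
(This is only a lower bound; the true E[α(G)] may be larger.)

E[α(G)] ≥ 2341/16 ≈ 146.3125.


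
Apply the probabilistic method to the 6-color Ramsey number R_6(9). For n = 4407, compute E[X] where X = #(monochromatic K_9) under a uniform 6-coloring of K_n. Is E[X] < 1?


E[X] = C(4407, 9) · 6^{1 − 36} = 1713856532599459170657070050 · 6^{−35} = 1713856532599459170657070050/1719070799748422591028658176.
As a reduced fraction: E[X] = 285642755433243195109511675/286511799958070431838109696 ≈ 0.996967.
Is E[X] < 1? YES.
Since E[X] < 1, there exists a 6-coloring of K_{4407} with no monochromatic K_9; hence R_6(9) > 4407.

E[X] = 285642755433243195109511675/286511799958070431838109696 ≈ 0.996967; E[X] < 1, so R_6(9) > 4407.


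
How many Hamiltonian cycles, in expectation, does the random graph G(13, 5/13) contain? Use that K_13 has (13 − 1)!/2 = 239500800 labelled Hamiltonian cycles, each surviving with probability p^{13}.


K_13 has (13 − 1)!/2 = 239500800 labelled Hamiltonian cycles.
For each such Hamiltonian cycle H, let X_H = 1 if all 13 edges of H are present in G. Then P[X_H = 1] = p^{13} = (5/13)^{13} = 1220703125/302875106592253.
By linearity: E[X] = Σ_H E[X_H] = 239500800 · p^{13} = 239500800 · 1220703125/302875106592253 = 292359375000000000/302875106592253.
Numerically: E[X] ≈ 965.28.

E[X] = 239500800 · (5/13)^{13} = 292359375000000000/302875106592253 ≈ 965.28.


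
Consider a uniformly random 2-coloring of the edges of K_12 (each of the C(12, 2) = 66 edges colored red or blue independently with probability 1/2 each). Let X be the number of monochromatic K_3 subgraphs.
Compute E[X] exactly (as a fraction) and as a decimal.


Let X = Σ_S X_S over the C(12, 3) = 220 subsets S of size 3, where X_S = 1 if the K_3 on S is monochromatic.
For a fixed S, the K_3 on S has C(3, 2) = 3 edges. P[all 3 edges red] = (1/2)^3, and likewise for blue, so P[monochromatic] = 2·(1/2)^3 = 2^{1 − 3} = 1/4.
Summing: E[X] = C(12, 3) · 2^{1 − 3} = 220 · 1/4 = 55.
Numerically: E[X] ≈ 55.0000.

E[X] = C(12,3)·2^(1−C(3,2)) = 55 ≈ 55.0000.


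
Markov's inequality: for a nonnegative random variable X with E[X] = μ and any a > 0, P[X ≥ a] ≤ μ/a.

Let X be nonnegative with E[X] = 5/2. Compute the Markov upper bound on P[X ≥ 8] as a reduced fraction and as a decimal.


μ = E[X] = 5/2, a = 8.
Markov: P[X ≥ 8] ≤ μ/a = (5/2)/8 = 5/16.
Numerically: ≈ 0.312.
(Since a = 8 > μ = 2.500, the bound 5/16 is < 1 and informative.)

P[X ≥ 8] ≤ 5/16 ≈ 0.312.


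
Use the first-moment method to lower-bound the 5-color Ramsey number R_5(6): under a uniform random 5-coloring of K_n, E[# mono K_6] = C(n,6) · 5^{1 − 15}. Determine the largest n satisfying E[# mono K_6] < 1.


We need C(n, 6) · 5^{1 − 15} < 1, i.e. C(n, 6) < 5^{15 − 1} = 6103515625.
Check values of n near the boundary:
  n = 129: C(129, 6) = 5688177600; 5688177600 < 6103515625? YES
  n = 130: C(130, 6) = 5963412000; 5963412000 < 6103515625? YES
  n = 131: C(131, 6) = 6249655776; 6249655776 < 6103515625? NO
  n = 132: C(132, 6) = 6547258432; 6547258432 < 6103515625? NO
  n = 133: C(133, 6) = 6856577728; 6856577728 < 6103515625? NO
The largest n with C(n, 6) < 6103515625 is n = 130 (where E[X] = 47707296/48828125 ≈ 0.97705). Hence R_5(6) > 130, i.e. R_5(6) ≥ 131.

Largest n = 130; hence R_5(6) > 130.


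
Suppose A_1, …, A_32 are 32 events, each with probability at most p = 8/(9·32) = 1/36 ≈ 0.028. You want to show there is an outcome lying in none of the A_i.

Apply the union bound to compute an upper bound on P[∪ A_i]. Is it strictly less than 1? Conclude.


Union bound: P[∪_{i=1}^{32} A_i] ≤ Σ_i P[A_i] ≤ 32·p = 32·(1/36) = 8/9.
Numerically: 8/9 ≈ 0.889.
Is 8/9 < 1? YES.
Since P[∪ A_i] ≤ 8/9 < 1, the complement has P[∩ A_i^c] ≥ 1 − 8/9 = 1/9 > 0, so some outcome avoids every A_i.

32·p = 8/9 ≈ 0.889; existence CERTIFIED by the union bound.


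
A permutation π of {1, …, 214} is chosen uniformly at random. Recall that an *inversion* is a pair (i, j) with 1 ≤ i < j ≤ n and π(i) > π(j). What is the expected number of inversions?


Write X = Σ X_I over the C(214, 2) = 22791 pairs i < j, with X_I the indicator of one inversion.
There are 22791 indicators.
For each fixed pair i < j, the values π(i) and π(j) are two distinct elements of {1, …, 214} in uniformly random order; by symmetry P[π(i) > π(j)] = 1/2.
By linearity: E[X] = 22791 · (1/2) = C(214, 2) · (1/2) = 22791/2 = 22791/2 ≈ 11395.50000.

E[X] = 22791/2 = 11395.50000.


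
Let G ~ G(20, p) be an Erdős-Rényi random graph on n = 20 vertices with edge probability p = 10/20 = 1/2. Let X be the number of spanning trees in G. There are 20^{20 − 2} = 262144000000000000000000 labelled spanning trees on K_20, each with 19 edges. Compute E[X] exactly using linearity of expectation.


K_20 has 20^{20 − 2} = 262144000000000000000000 labelled spanning trees.
For each such spanning tree H, let X_H = 1 if all 19 edges of H are present in G. Then P[X_H = 1] = p^{19} = (1/2)^{19} = 1/524288.
By linearity: E[X] = Σ_H E[X_H] = 262144000000000000000000 · p^{19} = 262144000000000000000000 · 1/524288 = 500000000000000000.
Numerically: E[X] ≈ 5e+17.

E[X] = 262144000000000000000000 · (1/2)^{19} = 500000000000000000 ≈ 5e+17.


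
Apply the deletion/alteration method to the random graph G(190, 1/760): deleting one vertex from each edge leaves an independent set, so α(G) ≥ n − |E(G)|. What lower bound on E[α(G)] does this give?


E[|E(G)|] = C(190, 2)·p = 17955 · (1/760) = 189/8.
E[α(G)] ≥ n − E[|E(G)|] = 190 − 189/8 = 1331/8.
Numerically: ≈ 166.3750.
(This is only a lower bound; the true E[α(G)] may be larger.)

E[α(G)] ≥ 1331/8 ≈ 166.3750.


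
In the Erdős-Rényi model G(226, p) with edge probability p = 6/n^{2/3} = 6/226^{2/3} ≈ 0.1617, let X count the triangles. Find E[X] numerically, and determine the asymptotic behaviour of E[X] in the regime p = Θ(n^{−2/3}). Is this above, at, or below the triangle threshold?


Number of potential triangles: C(226, 3) = 1898400.
Each occurs with probability p³ ≈ (0.1617)³ ≈ 4.228992e-03.
By linearity: E[X] = C(226, 3)·p³ ≈ 1898400 · 4.228992e-03 ≈ 8028.3186.
Since α = 2/3 < 1, p = c/n^{2/3} ≫ 1/n is above the triangle threshold p ~ 1/n. Asymptotically E[X] ~ (c³/6)·n^{3(1−α)} = (6³/6)·n^{1} → ∞; triangles are abundant w.h.p.

E[X] ≈ 8028.3186; in regime p = Θ(1/n^{2/3}) E[X] diverges (above the triangle threshold p ~ 1/n).


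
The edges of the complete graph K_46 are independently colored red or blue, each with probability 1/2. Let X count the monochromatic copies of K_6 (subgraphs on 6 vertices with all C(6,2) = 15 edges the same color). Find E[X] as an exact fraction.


Let X = Σ_S X_S over the C(46, 6) = 9366819 subsets S of size 6, where X_S = 1 if the K_6 on S is monochromatic.
For a fixed S, the K_6 on S has C(6, 2) = 15 edges. P[all 15 edges red] = (1/2)^15, and likewise for blue, so P[monochromatic] = 2·(1/2)^15 = 2^{1 − 15} = 1/16384.
By linearity: E[X] = C(46, 6) · 2^{1 − 15} = 9366819 · 1/16384 = 9366819/16384.
Numerically: E[X] ≈ 571.7053.

E[X] = C(46,6)·2^(1−C(6,2)) = 9366819/16384 ≈ 571.7053.


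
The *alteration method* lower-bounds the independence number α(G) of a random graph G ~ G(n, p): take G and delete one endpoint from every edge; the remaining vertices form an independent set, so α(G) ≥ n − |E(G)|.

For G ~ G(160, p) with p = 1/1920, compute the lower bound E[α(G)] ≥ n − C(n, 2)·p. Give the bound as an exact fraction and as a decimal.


E[|E(G)|] = C(160, 2)·p = 12720 · (1/1920) = 53/8.
E[α(G)] ≥ n − E[|E(G)|] = 160 − 53/8 = 1227/8.
Numerically: ≈ 153.37500.
(This is only a lower bound; the true E[α(G)] may be larger.)

E[α(G)] ≥ 1227/8 ≈ 153.37500.


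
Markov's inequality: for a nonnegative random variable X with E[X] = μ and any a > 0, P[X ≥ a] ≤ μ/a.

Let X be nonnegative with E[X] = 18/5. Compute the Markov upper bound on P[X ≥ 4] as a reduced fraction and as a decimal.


μ = E[X] = 18/5, a = 4.
Markov: P[X ≥ 4] ≤ μ/a = (18/5)/4 = 9/10.
Numerically: ≈ 0.90000.
(Since a = 4 > μ = 3.60000, the bound 9/10 is < 1 and informative.)

P[X ≥ 4] ≤ 9/10 ≈ 0.90000.


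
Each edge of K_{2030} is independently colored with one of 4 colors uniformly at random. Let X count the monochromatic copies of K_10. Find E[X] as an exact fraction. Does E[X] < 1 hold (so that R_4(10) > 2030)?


E[X] = C(2030, 10) · 4^{1 − 45} = 320298626039392096327195965 · 4^{−44} = 320298626039392096327195965/309485009821345068724781056.
As a reduced fraction: E[X] = 320298626039392096327195965/309485009821345068724781056 ≈ 1.0349.
Is E[X] < 1? NO.
Since E[X] ≥ 1, the first-moment bound is inconclusive at n = 2030; it does NOT by itself certify R_4(10) > 2030.

E[X] = 320298626039392096327195965/309485009821345068724781056 ≈ 1.0349; E[X] ≥ 1; first-moment method inconclusive here.


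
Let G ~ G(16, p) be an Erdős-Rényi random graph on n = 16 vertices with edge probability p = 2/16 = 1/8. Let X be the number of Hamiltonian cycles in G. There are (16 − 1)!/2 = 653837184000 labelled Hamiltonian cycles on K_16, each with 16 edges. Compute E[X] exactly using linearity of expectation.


K_16 has (16 − 1)!/2 = 653837184000 labelled Hamiltonian cycles.
For each such Hamiltonian cycle H, let X_H = 1 if all 16 edges of H are present in G. Then P[X_H = 1] = p^{16} = (1/8)^{16} = 1/281474976710656.
By linearity: E[X] = Σ_H E[X_H] = 653837184000 · p^{16} = 653837184000 · 1/281474976710656 = 638512875/274877906944.
Numerically: E[X] ≈ 0.002323.

E[X] = 653837184000 · (1/8)^{16} = 638512875/274877906944 ≈ 0.002323.


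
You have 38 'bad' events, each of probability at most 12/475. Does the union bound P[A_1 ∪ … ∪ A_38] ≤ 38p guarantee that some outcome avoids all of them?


Union bound: P[∪_{i=1}^{38} A_i] ≤ Σ_i P[A_i] ≤ 38·p = 38·(12/475) = 24/25.
Numerically: 24/25 ≈ 0.96000.
Is 24/25 < 1? YES.
Since P[∪ A_i] ≤ 24/25 < 1, the complement has P[∩ A_i^c] ≥ 1 − 24/25 = 1/25 > 0, so some outcome avoids every A_i.

38·p = 24/25 ≈ 0.96000; existence CERTIFIED by the union bound.


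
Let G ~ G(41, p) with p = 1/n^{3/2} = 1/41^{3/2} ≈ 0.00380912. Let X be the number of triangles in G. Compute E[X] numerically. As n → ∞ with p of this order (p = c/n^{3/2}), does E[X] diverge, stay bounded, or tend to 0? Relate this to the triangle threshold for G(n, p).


Number of potential triangles: C(41, 3) = 10660.
Each occurs with probability p³ ≈ (0.00380912)³ ≈ 5.52678595e-08.
By linearity: E[X] = C(41, 3)·p³ ≈ 10660 · 5.52678595e-08 ≈ 0.000589.
Since α = 3/2 > 1, p = c/n^{3/2} = o(1/n) is below the triangle threshold p ~ 1/n. Asymptotically E[X] ~ (c³/6)·n^{3(1−α)} = (1³/6)·n^{-1.5} → 0, so by Markov's inequality G has no triangles w.h.p.

E[X] ≈ 0.000589; in regime p = Θ(1/n^{3/2}) E[X] tends to 0 (below the triangle threshold p ~ 1/n).


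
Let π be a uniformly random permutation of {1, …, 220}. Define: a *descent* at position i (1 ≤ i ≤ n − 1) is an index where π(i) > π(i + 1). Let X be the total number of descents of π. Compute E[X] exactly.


Write X = Σ X_I over i = 1, …, 219, with X_I the indicator of one descent.
There are 219 indicators.
For each fixed i, the pair (π(i), π(i+1)) is a uniformly random ordered pair of distinct values from {1, …, 220}; by symmetry P[π(i) > π(i+1)] = 1/2.
By linearity: E[X] = 219 · (1/2) = (220 − 1) · (1/2) = 219/2 ≈ 109.500000.

E[X] = 219/2 = 109.500000.


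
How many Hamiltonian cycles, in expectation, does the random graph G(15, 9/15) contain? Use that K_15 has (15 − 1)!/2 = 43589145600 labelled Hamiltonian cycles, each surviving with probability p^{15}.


K_15 has (15 − 1)!/2 = 43589145600 labelled Hamiltonian cycles.
For each such Hamiltonian cycle H, let X_H = 1 if all 15 edges of H are present in G. Then P[X_H = 1] = p^{15} = (3/5)^{15} = 14348907/30517578125.
By linearity: E[X] = Σ_H E[X_H] = 43589145600 · p^{15} = 43589145600 · 14348907/30517578125 = 25018263856954368/1220703125.
Numerically: E[X] ≈ 2.049e+07.

E[X] = 43589145600 · (3/5)^{15} = 25018263856954368/1220703125 ≈ 2.049e+07.


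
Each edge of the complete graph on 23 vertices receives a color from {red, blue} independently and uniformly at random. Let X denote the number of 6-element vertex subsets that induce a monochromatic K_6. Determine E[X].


Let X = Σ_S X_S over the C(23, 6) = 100947 subsets S of size 6, where X_S = 1 if the K_6 on S is monochromatic.
For a fixed S, the K_6 on S has C(6, 2) = 15 edges. P[all 15 edges red] = (1/2)^15, and likewise for blue, so P[monochromatic] = 2·(1/2)^15 = 2^{1 − 15} = 1/16384.
By linearity of expectation: E[X] = C(23, 6) · 2^{1 − 15} = 100947 · 1/16384 = 100947/16384.
Numerically: E[X] ≈ 6.161316.

E[X] = C(23,6)·2^(1−C(6,2)) = 100947/16384 ≈ 6.161316.


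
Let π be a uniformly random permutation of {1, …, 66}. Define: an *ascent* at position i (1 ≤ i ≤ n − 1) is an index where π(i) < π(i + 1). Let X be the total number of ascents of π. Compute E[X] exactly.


Write X = Σ X_I over i = 1, …, 65, with X_I the indicator of one ascent.
There are 65 indicators.
For each fixed i, the pair (π(i), π(i+1)) is a uniformly random ordered pair of distinct values from {1, …, 66}; by symmetry P[π(i) < π(i+1)] = 1/2.
By linearity: E[X] = 65 · (1/2) = (66 − 1) · (1/2) = 65/2 ≈ 32.50000.

E[X] = 65/2 = 32.50000.


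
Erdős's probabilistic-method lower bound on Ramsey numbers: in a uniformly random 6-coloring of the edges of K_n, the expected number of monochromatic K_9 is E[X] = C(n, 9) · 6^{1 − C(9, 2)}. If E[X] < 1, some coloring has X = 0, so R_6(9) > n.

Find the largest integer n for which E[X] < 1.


We need C(n, 9) · 6^{1 − 36} < 1, i.e. C(n, 9) < 6^{36 − 1} = 1719070799748422591028658176.
Check values of n near the boundary:
  n = 4404: C(4404, 9) = 1703375445537161676647015880; 1703375445537161676647015880 < 1719070799748422591028658176? YES
  n = 4405: C(4405, 9) = 1706862792900636302463627150; 1706862792900636302463627150 < 1719070799748422591028658176? YES
  n = 4406: C(4406, 9) = 1710356485221788389505285700; 1710356485221788389505285700 < 1719070799748422591028658176? YES
  n = 4407: C(4407, 9) = 1713856532599459170657070050; 1713856532599459170657070050 < 1719070799748422591028658176? YES
  n = 4408: C(4408, 9) = 1717362945146264156457459600; 1717362945146264156457459600 < 1719070799748422591028658176? YES
  n = 4409: C(4409, 9) = 1720875732988608787686577131; 1720875732988608787686577131 < 1719070799748422591028658176? NO
  n = 4410: C(4410, 9) = 1724394906266704102180823710; 1724394906266704102180823710 < 1719070799748422591028658176? NO
  n = 4411: C(4411, 9) = 1727920475134582415883601405; 1727920475134582415883601405 < 1719070799748422591028658176? NO
The largest n with C(n, 9) < 1719070799748422591028658176 is n = 4408 (where E[X] = 35778394690547169926197075/35813974994758803979763712 ≈ 0.999007). Hence R_6(9) > 4408, i.e. R_6(9) ≥ 4409.

Largest n = 4408; hence R_6(9) > 4408.


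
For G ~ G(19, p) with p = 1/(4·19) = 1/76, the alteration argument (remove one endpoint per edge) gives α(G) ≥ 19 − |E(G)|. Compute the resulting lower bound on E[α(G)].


E[|E(G)|] = C(19, 2)·p = 171 · (1/76) = 9/4.
E[α(G)] ≥ n − E[|E(G)|] = 19 − 9/4 = 67/4.
Numerically: ≈ 16.75000.
(This is only a lower bound; the true E[α(G)] may be larger.)

E[α(G)] ≥ 67/4 ≈ 16.75000.


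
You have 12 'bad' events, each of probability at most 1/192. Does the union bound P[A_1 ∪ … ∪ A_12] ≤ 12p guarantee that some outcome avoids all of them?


Union bound: P[∪_{i=1}^{12} A_i] ≤ Σ_i P[A_i] ≤ 12·p = 12·(1/192) = 1/16.
Numerically: 1/16 ≈ 0.0625.
Is 1/16 < 1? YES.
Since P[∪ A_i] ≤ 1/16 < 1, the complement has P[∩ A_i^c] ≥ 1 − 1/16 = 15/16 > 0, so some outcome avoids every A_i.

12·p = 1/16 ≈ 0.0625; existence CERTIFIED by the union bound.


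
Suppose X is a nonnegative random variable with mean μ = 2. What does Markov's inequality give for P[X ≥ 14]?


μ = E[X] = 2, a = 14.
Markov: P[X ≥ 14] ≤ μ/a = (2)/14 = 1/7.
Numerically: ≈ 0.143.
(Since a = 14 > μ = 2.000, the bound 1/7 is < 1 and informative.)

P[X ≥ 14] ≤ 1/7 ≈ 0.143.


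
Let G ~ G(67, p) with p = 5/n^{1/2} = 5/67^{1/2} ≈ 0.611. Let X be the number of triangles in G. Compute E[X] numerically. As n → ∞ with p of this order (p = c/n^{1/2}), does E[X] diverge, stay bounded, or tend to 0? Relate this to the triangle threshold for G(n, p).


Number of potential triangles: C(67, 3) = 47905.
Each occurs with probability p³ ≈ (0.611)³ ≈ 2.27928e-01.
By linearity: E[X] = C(67, 3)·p³ ≈ 47905 · 2.27928e-01 ≈ 10918.894.
Since α = 1/2 < 1, p = c/n^{1/2} ≫ 1/n is above the triangle threshold p ~ 1/n. Asymptotically E[X] ~ (c³/6)·n^{3(1−α)} = (5³/6)·n^{1.5} → ∞; triangles are abundant w.h.p.

E[X] ≈ 10918.894; in regime p = Θ(1/n^{1/2}) E[X] diverges (above the triangle threshold p ~ 1/n).


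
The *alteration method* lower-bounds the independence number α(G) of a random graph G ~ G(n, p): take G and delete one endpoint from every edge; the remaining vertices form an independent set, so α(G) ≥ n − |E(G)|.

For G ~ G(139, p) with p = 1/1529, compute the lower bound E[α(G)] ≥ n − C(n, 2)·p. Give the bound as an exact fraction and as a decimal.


E[|E(G)|] = C(139, 2)·p = 9591 · (1/1529) = 69/11.
E[α(G)] ≥ n − E[|E(G)|] = 139 − 69/11 = 1460/11.
Numerically: ≈ 132.7273.
(This is only a lower bound; the true E[α(G)] may be larger.)

E[α(G)] ≥ 1460/11 ≈ 132.7273.


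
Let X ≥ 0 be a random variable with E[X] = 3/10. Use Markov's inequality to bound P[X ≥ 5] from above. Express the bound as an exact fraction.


μ = E[X] = 3/10, a = 5.
Markov: P[X ≥ 5] ≤ μ/a = (3/10)/5 = 3/50.
Numerically: ≈ 0.06000.
(Since a = 5 > μ = 0.30000, the bound 3/50 is < 1 and informative.)

P[X ≥ 5] ≤ 3/50 ≈ 0.06000.


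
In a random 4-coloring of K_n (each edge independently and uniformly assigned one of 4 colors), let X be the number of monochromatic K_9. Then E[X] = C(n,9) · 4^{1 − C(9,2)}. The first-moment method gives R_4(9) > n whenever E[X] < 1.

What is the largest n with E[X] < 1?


We need C(n, 9) · 4^{1 − 36} < 1, i.e. C(n, 9) < 4^{36 − 1} = 1180591620717411303424.
Check values of n near the boundary:
  n = 910: C(910, 9) = 1133378248346922788210; 1133378248346922788210 < 1180591620717411303424? YES
  n = 911: C(911, 9) = 1144686900492291197405; 1144686900492291197405 < 1180591620717411303424? YES
  n = 912: C(912, 9) = 1156095740032081475120; 1156095740032081475120 < 1180591620717411303424? YES
  n = 913: C(913, 9) = 1167605542753639808390; 1167605542753639808390 < 1180591620717411303424? YES
  n = 914: C(914, 9) = 1179217089587653905932; 1179217089587653905932 < 1180591620717411303424? YES
  n = 915: C(915, 9) = 1190931166636537885130; 1190931166636537885130 < 1180591620717411303424? NO
  n = 916: C(916, 9) = 1202748565202942340440; 1202748565202942340440 < 1180591620717411303424? NO
The largest n with C(n, 9) < 1180591620717411303424 is n = 914 (where E[X] = 294804272396913476483/295147905179352825856 ≈ 0.9988357). Hence R_4(9) > 914, i.e. R_4(9) ≥ 915.

Largest n = 914; hence R_4(9) > 914.


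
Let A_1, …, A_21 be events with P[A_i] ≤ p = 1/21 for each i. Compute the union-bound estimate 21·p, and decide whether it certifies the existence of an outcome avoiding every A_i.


Union bound: P[∪_{i=1}^{21} A_i] ≤ Σ_i P[A_i] ≤ 21·p = 21·(1/21) = 1.
Numerically: 1 ≈ 1.0000.
Is 1 < 1? NO.
Since the bound 1 is ≥ 1, the union bound is uninformative here; it does NOT by itself certify existence.

21·p = 1 ≈ 1.0000; existence NOT certified by the union bound.


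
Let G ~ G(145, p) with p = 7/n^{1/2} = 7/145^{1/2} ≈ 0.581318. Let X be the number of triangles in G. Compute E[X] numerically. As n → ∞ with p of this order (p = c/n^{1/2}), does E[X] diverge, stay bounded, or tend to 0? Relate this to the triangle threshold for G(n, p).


Number of potential triangles: C(145, 3) = 497640.
Each occurs with probability p³ ≈ (0.581318)³ ≈ 1.96445514e-01.
By linearity: E[X] = C(145, 3)·p³ ≈ 497640 · 1.96445514e-01 ≈ 97759.145792.
Since α = 1/2 < 1, p = c/n^{1/2} ≫ 1/n is above the triangle threshold p ~ 1/n. Asymptotically E[X] ~ (c³/6)·n^{3(1−α)} = (7³/6)·n^{1.5} → ∞; triangles are abundant w.h.p.

E[X] ≈ 97759.145792; in regime p = Θ(1/n^{1/2}) E[X] diverges (above the triangle threshold p ~ 1/n).


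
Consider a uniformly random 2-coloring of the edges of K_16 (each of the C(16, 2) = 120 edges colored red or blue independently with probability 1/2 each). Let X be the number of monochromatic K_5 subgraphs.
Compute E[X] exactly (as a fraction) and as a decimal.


Let X = Σ_S X_S over the C(16, 5) = 4368 subsets S of size 5, where X_S = 1 if the K_5 on S is monochromatic.
For a fixed S, the K_5 on S has C(5, 2) = 10 edges. P[all 10 edges red] = (1/2)^10, and likewise for blue, so P[monochromatic] = 2·(1/2)^10 = 2^{1 − 10} = 1/512.
By linearity of expectation: E[X] = C(16, 5) · 2^{1 − 10} = 4368 · 1/512 = 273/32.
Numerically: E[X] ≈ 8.531.

E[X] = C(16,5)·2^(1−C(5,2)) = 273/32 ≈ 8.531.


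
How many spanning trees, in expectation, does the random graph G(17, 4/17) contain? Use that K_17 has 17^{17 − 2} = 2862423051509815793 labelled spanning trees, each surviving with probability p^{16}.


K_17 has 17^{17 − 2} = 2862423051509815793 labelled spanning trees.
For each such spanning tree H, let X_H = 1 if all 16 edges of H are present in G. Then P[X_H = 1] = p^{16} = (4/17)^{16} = 4294967296/48661191875666868481.
By linearity: E[X] = Σ_H E[X_H] = 2862423051509815793 · p^{16} = 2862423051509815793 · 4294967296/48661191875666868481 = 4294967296/17.
Numerically: E[X] ≈ 2.5265e+08.

E[X] = 2862423051509815793 · (4/17)^{16} = 4294967296/17 ≈ 2.5265e+08.


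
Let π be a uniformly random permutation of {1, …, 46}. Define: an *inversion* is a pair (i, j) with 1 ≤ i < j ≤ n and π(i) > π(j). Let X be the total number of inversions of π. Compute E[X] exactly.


Write X = Σ X_I over the C(46, 2) = 1035 pairs i < j, with X_I the indicator of one inversion.
There are 1035 indicators.
For each fixed pair i < j, the values π(i) and π(j) are two distinct elements of {1, …, 46} in uniformly random order; by symmetry P[π(i) > π(j)] = 1/2.
By linearity: E[X] = 1035 · (1/2) = C(46, 2) · (1/2) = 1035/2 = 1035/2 ≈ 517.500.

E[X] = 1035/2 = 517.500.


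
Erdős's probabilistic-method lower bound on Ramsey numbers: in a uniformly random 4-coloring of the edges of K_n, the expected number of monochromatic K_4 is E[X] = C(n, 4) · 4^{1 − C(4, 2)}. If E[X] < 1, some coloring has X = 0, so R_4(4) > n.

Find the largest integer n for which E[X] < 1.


We need C(n, 4) · 4^{1 − 6} < 1, i.e. C(n, 4) < 4^{6 − 1} = 1024.
Check values of n near the boundary:
  n = 13: C(13, 4) = 715; 715 < 1024? YES
  n = 14: C(14, 4) = 1001; 1001 < 1024? YES
  n = 15: C(15, 4) = 1365; 1365 < 1024? NO
  n = 16: C(16, 4) = 1820; 1820 < 1024? NO
  n = 17: C(17, 4) = 2380; 2380 < 1024? NO
The largest n with C(n, 4) < 1024 is n = 14 (where E[X] = 1001/1024 ≈ 0.9775391). Hence R_4(4) > 14, i.e. R_4(4) ≥ 15.

Largest n = 14; hence R_4(4) > 14.


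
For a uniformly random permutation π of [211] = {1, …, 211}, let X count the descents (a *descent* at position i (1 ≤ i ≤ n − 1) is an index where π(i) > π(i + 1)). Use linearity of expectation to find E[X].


Write X = Σ X_I over i = 1, …, 210, with X_I the indicator of one descent.
There are 210 indicators.
For each fixed i, the pair (π(i), π(i+1)) is a uniformly random ordered pair of distinct values from {1, …, 211}; by symmetry P[π(i) > π(i+1)] = 1/2.
By linearity: E[X] = 210 · (1/2) = (211 − 1) · (1/2) = 105 ≈ 105.000.

E[X] = 105 = 105.000.


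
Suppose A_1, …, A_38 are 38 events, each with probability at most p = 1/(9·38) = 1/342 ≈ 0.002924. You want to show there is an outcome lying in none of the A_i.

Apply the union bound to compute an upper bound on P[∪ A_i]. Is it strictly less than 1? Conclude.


Union bound: P[∪_{i=1}^{38} A_i] ≤ Σ_i P[A_i] ≤ 38·p = 38·(1/342) = 1/9.
Numerically: 1/9 ≈ 0.111111.
Is 1/9 < 1? YES.
Since P[∪ A_i] ≤ 1/9 < 1, the complement has P[∩ A_i^c] ≥ 1 − 1/9 = 8/9 > 0, so some outcome avoids every A_i.

38·p = 1/9 ≈ 0.111111; existence CERTIFIED by the union bound.


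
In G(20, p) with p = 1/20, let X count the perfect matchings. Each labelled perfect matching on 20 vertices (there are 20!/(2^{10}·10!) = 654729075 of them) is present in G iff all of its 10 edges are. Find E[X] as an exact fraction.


K_20 has 20!/(2^{10}·10!) = 654729075 labelled perfect matchings.
For each such perfect matching H, let X_H = 1 if all 10 edges of H are present in G. Then P[X_H = 1] = p^{10} = (1/20)^{10} = 1/10240000000000.
By linearity of expectation: E[X] = Σ_H E[X_H] = 654729075 · p^{10} = 654729075 · 1/10240000000000 = 26189163/409600000000.
Numerically: E[X] ≈ 6.39e-05.

E[X] = 654729075 · (1/20)^{10} = 26189163/409600000000 ≈ 6.39e-05.


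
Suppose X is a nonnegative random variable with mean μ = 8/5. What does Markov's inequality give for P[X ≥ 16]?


μ = E[X] = 8/5, a = 16.
Markov: P[X ≥ 16] ≤ μ/a = (8/5)/16 = 1/10.
Numerically: ≈ 0.10000.
(Since a = 16 > μ = 1.60000, the bound 1/10 is < 1 and informative.)

P[X ≥ 16] ≤ 1/10 ≈ 0.10000.


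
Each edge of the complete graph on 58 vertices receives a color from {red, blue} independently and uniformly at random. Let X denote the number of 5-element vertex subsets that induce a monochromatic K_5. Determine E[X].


Let X = Σ_S X_S over the C(58, 5) = 4582116 subsets S of size 5, where X_S = 1 if the K_5 on S is monochromatic.
For a fixed S, the K_5 on S has C(5, 2) = 10 edges. P[all 10 edges red] = (1/2)^10, and likewise for blue, so P[monochromatic] = 2·(1/2)^10 = 2^{1 − 10} = 1/512.
Summing: E[X] = C(58, 5) · 2^{1 − 10} = 4582116 · 1/512 = 1145529/128.
Numerically: E[X] ≈ 8949.4453.

E[X] = C(58,5)·2^(1−C(5,2)) = 1145529/128 ≈ 8949.4453.


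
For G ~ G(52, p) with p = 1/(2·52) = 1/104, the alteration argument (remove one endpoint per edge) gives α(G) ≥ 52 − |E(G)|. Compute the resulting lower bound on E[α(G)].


E[|E(G)|] = C(52, 2)·p = 1326 · (1/104) = 51/4.
E[α(G)] ≥ n − E[|E(G)|] = 52 − 51/4 = 157/4.
Numerically: ≈ 39.2500.
(This is only a lower bound; the true E[α(G)] may be larger.)

E[α(G)] ≥ 157/4 ≈ 39.2500.


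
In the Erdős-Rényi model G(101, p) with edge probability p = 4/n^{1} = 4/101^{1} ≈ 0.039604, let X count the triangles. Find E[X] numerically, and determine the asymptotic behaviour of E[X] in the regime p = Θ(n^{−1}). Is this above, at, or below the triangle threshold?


Number of potential triangles: C(101, 3) = 166650.
Each occurs with probability p³ ≈ (0.039604)³ ≈ 6.21177695e-05.
By linearity: E[X] = C(101, 3)·p³ ≈ 166650 · 6.21177695e-05 ≈ 10.351926.
Here α = 1, so p = 4/n is exactly at the triangle threshold p ~ 1/n. Asymptotically E[X] → c³/6 = 4³/6 = 32/3 ≈ 10.666667, a bounded constant. In this regime the triangle count is asymptotically Poisson(c³/6).

E[X] ≈ 10.351926; in regime p = Θ(1/n^{1}) E[X] stays bounded (at the triangle threshold p ~ 1/n).


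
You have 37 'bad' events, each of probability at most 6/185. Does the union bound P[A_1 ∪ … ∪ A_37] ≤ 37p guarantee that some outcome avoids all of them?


Union bound: P[∪_{i=1}^{37} A_i] ≤ Σ_i P[A_i] ≤ 37·p = 37·(6/185) = 6/5.
Numerically: 6/5 ≈ 1.200.
Is 6/5 < 1? NO.
Since the bound 6/5 is ≥ 1, the union bound is uninformative here; it does NOT by itself certify existence.

37·p = 6/5 ≈ 1.200; existence NOT certified by the union bound.


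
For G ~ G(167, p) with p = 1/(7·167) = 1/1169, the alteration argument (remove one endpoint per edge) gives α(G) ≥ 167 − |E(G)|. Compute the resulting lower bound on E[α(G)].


E[|E(G)|] = C(167, 2)·p = 13861 · (1/1169) = 83/7.
E[α(G)] ≥ n − E[|E(G)|] = 167 − 83/7 = 1086/7.
Numerically: ≈ 155.143.
(This is only a lower bound; the true E[α(G)] may be larger.)

E[α(G)] ≥ 1086/7 ≈ 155.143.


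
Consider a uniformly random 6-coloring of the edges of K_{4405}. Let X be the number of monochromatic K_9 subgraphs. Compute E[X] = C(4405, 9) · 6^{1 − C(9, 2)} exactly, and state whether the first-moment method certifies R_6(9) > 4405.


E[X] = C(4405, 9) · 6^{1 − 36} = 1706862792900636302463627150 · 6^{−35} = 1706862792900636302463627150/1719070799748422591028658176.
As a reduced fraction: E[X] = 284477132150106050410604525/286511799958070431838109696 ≈ 0.99290.
Is E[X] < 1? YES.
Since E[X] < 1, there exists a 6-coloring of K_{4405} with no monochromatic K_9; hence R_6(9) > 4405.

E[X] = 284477132150106050410604525/286511799958070431838109696 ≈ 0.99290; E[X] < 1, so R_6(9) > 4405.


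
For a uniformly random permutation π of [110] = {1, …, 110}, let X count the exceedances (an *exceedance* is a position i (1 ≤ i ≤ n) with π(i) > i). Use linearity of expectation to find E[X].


Write X = Σ_{i=1}^{110} X_i, where X_i = 1_{π(i) > i}.
For each fixed i, π(i) is uniform over {1, …, 110} (marginal of a uniform permutation), so P[π(i) > i] = (n − i)/n. Summing: Σ_{i=1}^{110} (n − i)/n = (0 + 1 + … + 109)/110 = 110(110 − 1)/(2·110) = (110 − 1)/2.
Hence E[X] = Σ_{i=1}^{110} (110 − i)/110 = 109/2 ≈ 54.500000.

E[X] = 109/2 = 54.500000.


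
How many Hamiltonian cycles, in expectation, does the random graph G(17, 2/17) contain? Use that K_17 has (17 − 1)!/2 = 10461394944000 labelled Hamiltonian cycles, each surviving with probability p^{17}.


K_17 has (17 − 1)!/2 = 10461394944000 labelled Hamiltonian cycles.
For each such Hamiltonian cycle H, let X_H = 1 if all 17 edges of H are present in G. Then P[X_H = 1] = p^{17} = (2/17)^{17} = 131072/827240261886336764177.
Summing the indicators: E[X] = Σ_H E[X_H] = 10461394944000 · p^{17} = 10461394944000 · 131072/827240261886336764177 = 1371195958099968000/827240261886336764177.
Numerically: E[X] ≈ 0.001658.

E[X] = 10461394944000 · (2/17)^{17} = 1371195958099968000/827240261886336764177 ≈ 0.001658.


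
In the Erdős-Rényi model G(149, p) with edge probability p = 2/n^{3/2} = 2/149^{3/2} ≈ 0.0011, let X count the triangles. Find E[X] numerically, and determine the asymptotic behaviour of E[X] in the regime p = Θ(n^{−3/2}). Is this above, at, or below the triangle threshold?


Number of potential triangles: C(149, 3) = 540274.
Each occurs with probability p³ ≈ (0.0011)³ ≈ 1.329694e-09.
By linearity: E[X] = C(149, 3)·p³ ≈ 540274 · 1.329694e-09 ≈ 0.0007.
Since α = 3/2 > 1, p = c/n^{3/2} = o(1/n) is below the triangle threshold p ~ 1/n. Asymptotically E[X] ~ (c³/6)·n^{3(1−α)} = (2³/6)·n^{-1.5} → 0, so by Markov's inequality G has no triangles w.h.p.

E[X] ≈ 0.0007; in regime p = Θ(1/n^{3/2}) E[X] tends to 0 (below the triangle threshold p ~ 1/n).


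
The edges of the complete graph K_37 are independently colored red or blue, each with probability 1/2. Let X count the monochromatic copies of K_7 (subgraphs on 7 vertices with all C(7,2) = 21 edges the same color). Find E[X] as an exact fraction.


Let X = Σ_S X_S over the C(37, 7) = 10295472 subsets S of size 7, where X_S = 1 if the K_7 on S is monochromatic.
For a fixed S, the K_7 on S has C(7, 2) = 21 edges. P[all 21 edges red] = (1/2)^21, and likewise for blue, so P[monochromatic] = 2·(1/2)^21 = 2^{1 − 21} = 1/1048576.
By linearity of expectation: E[X] = C(37, 7) · 2^{1 − 21} = 10295472 · 1/1048576 = 643467/65536.
Numerically: E[X] ≈ 9.8185.

E[X] = C(37,7)·2^(1−C(7,2)) = 643467/65536 ≈ 9.8185.


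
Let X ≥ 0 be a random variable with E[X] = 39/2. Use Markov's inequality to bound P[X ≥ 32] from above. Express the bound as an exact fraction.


μ = E[X] = 39/2, a = 32.
Markov: P[X ≥ 32] ≤ μ/a = (39/2)/32 = 39/64.
Numerically: ≈ 0.60938.
(Since a = 32 > μ = 19.50000, the bound 39/64 is < 1 and informative.)

P[X ≥ 32] ≤ 39/64 ≈ 0.60938.


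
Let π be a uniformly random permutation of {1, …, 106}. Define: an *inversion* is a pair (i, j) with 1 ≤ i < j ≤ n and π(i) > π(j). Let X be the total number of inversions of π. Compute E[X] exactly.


Write X = Σ X_I over the C(106, 2) = 5565 pairs i < j, with X_I the indicator of one inversion.
There are 5565 indicators.
For each fixed pair i < j, the values π(i) and π(j) are two distinct elements of {1, …, 106} in uniformly random order; by symmetry P[π(i) > π(j)] = 1/2.
By linearity: E[X] = 5565 · (1/2) = C(106, 2) · (1/2) = 5565/2 = 5565/2 ≈ 2782.500.

E[X] = 5565/2 = 2782.500.


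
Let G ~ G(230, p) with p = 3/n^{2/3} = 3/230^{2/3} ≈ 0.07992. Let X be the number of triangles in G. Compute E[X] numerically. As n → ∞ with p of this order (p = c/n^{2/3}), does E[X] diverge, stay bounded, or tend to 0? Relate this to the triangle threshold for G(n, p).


Number of potential triangles: C(230, 3) = 2001460.
Each occurs with probability p³ ≈ (0.07992)³ ≈ 5.103970e-04.
By linearity: E[X] = C(230, 3)·p³ ≈ 2001460 · 5.103970e-04 ≈ 1021.5391.
Since α = 2/3 < 1, p = c/n^{2/3} ≫ 1/n is above the triangle threshold p ~ 1/n. Asymptotically E[X] ~ (c³/6)·n^{3(1−α)} = (3³/6)·n^{1} → ∞; triangles are abundant w.h.p.

E[X] ≈ 1021.5391; in regime p = Θ(1/n^{2/3}) E[X] diverges (above the triangle threshold p ~ 1/n).


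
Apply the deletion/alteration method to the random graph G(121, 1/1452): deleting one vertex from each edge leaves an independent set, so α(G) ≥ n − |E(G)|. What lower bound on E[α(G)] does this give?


E[|E(G)|] = C(121, 2)·p = 7260 · (1/1452) = 5.
E[α(G)] ≥ n − E[|E(G)|] = 121 − 5 = 116.
Numerically: ≈ 116.000000.
(This is only a lower bound; the true E[α(G)] may be larger.)

E[α(G)] ≥ 116 ≈ 116.000000.


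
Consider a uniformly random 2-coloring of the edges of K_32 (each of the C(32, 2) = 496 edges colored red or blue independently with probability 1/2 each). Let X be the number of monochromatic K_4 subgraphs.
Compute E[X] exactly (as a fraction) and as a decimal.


Let X = Σ_S X_S over the C(32, 4) = 35960 subsets S of size 4, where X_S = 1 if the K_4 on S is monochromatic.
For a fixed S, the K_4 on S has C(4, 2) = 6 edges. P[all 6 edges red] = (1/2)^6, and likewise for blue, so P[monochromatic] = 2·(1/2)^6 = 2^{1 − 6} = 1/32.
Summing: E[X] = C(32, 4) · 2^{1 − 6} = 35960 · 1/32 = 4495/4.
Numerically: E[X] ≈ 1123.7500.

E[X] = C(32,4)·2^(1−C(4,2)) = 4495/4 ≈ 1123.7500.


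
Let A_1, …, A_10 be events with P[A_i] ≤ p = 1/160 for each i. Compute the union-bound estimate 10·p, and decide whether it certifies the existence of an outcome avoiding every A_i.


Union bound: P[∪_{i=1}^{10} A_i] ≤ Σ_i P[A_i] ≤ 10·p = 10·(1/160) = 1/16.
Numerically: 1/16 ≈ 0.0625000.
Is 1/16 < 1? YES.
Since P[∪ A_i] ≤ 1/16 < 1, the complement has P[∩ A_i^c] ≥ 1 − 1/16 = 15/16 > 0, so some outcome avoids every A_i.

10·p = 1/16 ≈ 0.0625000; existence CERTIFIED by the union bound.


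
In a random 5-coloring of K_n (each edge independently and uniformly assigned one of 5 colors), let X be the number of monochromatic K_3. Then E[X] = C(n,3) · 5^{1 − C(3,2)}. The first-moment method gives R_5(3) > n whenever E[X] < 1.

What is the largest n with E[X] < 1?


We need C(n, 3) · 5^{1 − 3} < 1, i.e. C(n, 3) < 5^{3 − 1} = 25.
Check values of n near the boundary:
  n = 5: C(5, 3) = 10; 10 < 25? YES
  n = 6: C(6, 3) = 20; 20 < 25? YES
  n = 7: C(7, 3) = 35; 35 < 25? NO
The largest n with C(n, 3) < 25 is n = 6 (where E[X] = 4/5 ≈ 0.8000000). Hence R_5(3) > 6, i.e. R_5(3) ≥ 7.

Largest n = 6; hence R_5(3) > 6.
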